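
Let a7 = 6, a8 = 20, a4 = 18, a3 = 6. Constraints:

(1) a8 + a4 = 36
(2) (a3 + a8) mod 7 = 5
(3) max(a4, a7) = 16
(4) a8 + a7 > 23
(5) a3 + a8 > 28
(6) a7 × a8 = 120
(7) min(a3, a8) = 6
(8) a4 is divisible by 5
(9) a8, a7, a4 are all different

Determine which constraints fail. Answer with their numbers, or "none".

(1) a8 + a4 = 20 + 18 = 38, not 36  FAIL
(2) a3 + a8 = 26; 26 mod 7 = 5  OK
(3) max(18, 6) = 18, not 16  FAIL
(4) a8 + a7 = 20 + 6 = 26; 26 > 23  OK
(5) a3 + a8 = 6 + 20 = 26; 26 ≤ 28, bound 28 not met  FAIL
(6) a7 × a8 = 6 × 20 = 120  OK
(7) min(6, 20) = 6  OK
(8) 18 = 5×3 + 3, so 5 does not divide 18  FAIL
(9) values 20, 6, 18 are pairwise distinct  OK

Constraints 1, 3, 5, and 8 do not hold.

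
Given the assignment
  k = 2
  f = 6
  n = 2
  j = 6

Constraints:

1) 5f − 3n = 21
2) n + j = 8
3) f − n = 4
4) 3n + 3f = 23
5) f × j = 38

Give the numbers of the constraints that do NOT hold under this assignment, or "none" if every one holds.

1) 5f − 3n = 5(6) − 3(2) = 24, not 21  ✘
2) n + j = 2 + 6 = 8  ✔
3) f − n = 6 − 2 = 4  ✔
4) 3n + 3f = 3(2) + 3(6) = 24, not 23  ✘
5) f × j = 6 × 6 = 36, not 38  ✘

Constraints 1, 4, and 5 do not hold.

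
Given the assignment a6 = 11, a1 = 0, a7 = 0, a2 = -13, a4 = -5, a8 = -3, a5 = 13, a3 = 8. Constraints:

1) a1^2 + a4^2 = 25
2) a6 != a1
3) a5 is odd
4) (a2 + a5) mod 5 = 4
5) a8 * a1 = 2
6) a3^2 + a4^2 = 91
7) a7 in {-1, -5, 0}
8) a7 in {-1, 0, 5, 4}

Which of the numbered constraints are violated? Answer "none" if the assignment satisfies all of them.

1) a1^2 + a4^2 = 0^2 + (-5)^2 = 0 + 25 = 25  OK
2) a6 = 11, a1 = 0; distinct  OK
3) a5 = 13 is odd  OK
4) a2 + a5 = 0; 0 mod 5 = 0, not 4  FAIL
5) a8 * a1 = -3 * 0 = 0, not 2  FAIL
6) a3^2 + a4^2 = 8^2 + (-5)^2 = 64 + 25 = 89, not 91  FAIL
7) a7 = 0 is in {-1, -5, 0}  OK
8) a7 = 0 is in {-1, 0, 5, 4}  OK

Constraints 4, 5, and 6 do not hold.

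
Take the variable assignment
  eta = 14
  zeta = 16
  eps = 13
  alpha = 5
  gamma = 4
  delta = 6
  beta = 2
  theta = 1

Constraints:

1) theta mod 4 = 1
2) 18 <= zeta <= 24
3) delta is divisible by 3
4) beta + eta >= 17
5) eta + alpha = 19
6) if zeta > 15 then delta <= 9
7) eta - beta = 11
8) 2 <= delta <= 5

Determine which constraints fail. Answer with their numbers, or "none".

No — constraints 2, 4, 7, and 8 are not satisfied.

1) 1 mod 4 = 1  yes
2) zeta = 16 is outside [18, 24]  no
3) 6 / 3 = 2, so 3 divides 6  yes
4) beta + eta = 2 + 14 = 16; 16 < 17, bound 17 not met  no
5) eta + alpha = 14 + 5 = 19  yes
6) zeta = 16 > 15, so we need delta ≤ 9; delta = 6 ≤ 9  yes
7) eta - beta = 14 - 2 = 12, not 11  no
8) delta = 6 is outside [2, 5]  no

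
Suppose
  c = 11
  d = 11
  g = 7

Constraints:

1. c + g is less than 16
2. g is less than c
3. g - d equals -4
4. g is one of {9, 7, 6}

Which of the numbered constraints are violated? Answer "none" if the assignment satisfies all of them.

No — constraint 1 is not satisfied.

1. c + g = 11 + 7 = 18; 18 ≥ 16, bound 16 not met  FAIL
2. g = 7, c = 11; 7 < 11  OK
3. g - d = 7 - 11 = -4  OK
4. g = 7 is in {9, 7, 6}  OK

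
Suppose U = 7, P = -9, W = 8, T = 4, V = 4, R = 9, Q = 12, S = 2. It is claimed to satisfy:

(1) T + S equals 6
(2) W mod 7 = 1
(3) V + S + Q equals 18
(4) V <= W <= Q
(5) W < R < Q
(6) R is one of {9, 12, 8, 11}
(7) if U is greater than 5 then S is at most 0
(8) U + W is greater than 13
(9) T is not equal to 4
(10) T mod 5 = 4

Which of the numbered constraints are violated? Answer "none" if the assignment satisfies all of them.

Violated: 7 and 9.

(1) T + S = 4 + 2 = 6 — satisfied.
(2) 8 mod 7 = 1 — satisfied.
(3) V + S + Q = 4 + 2 + 12 = 18 — satisfied.
(4) values 4 <= 8 <= 12 — satisfied.
(5) values 8 < 9 < 12 — satisfied.
(6) R = 9 is in {9, 12, 8, 11} — satisfied.
(7) U = 7 > 5, so we need S ≤ 0; but S = 2 > 0 — violated.
(8) U + W = 7 + 8 = 15; 15 > 13 — satisfied.
(9) T = 4, but 4 is required to differ — violated.
(10) 4 mod 5 = 4 — satisfied.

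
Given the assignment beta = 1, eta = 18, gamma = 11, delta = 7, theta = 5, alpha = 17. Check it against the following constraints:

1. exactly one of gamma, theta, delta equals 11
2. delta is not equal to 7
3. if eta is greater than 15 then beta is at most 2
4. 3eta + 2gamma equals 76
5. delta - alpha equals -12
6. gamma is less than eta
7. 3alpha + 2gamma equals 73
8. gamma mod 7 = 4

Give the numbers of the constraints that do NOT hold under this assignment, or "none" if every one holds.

1. gamma=11, theta=5, delta=7; 1 of them equals 11 — holds.
2. delta = 7, but 7 is required to differ — fails.
3. eta = 18 > 15, so we need beta ≤ 2; beta = 1 ≤ 2 — holds.
4. 3eta + 2gamma = 3(18) + 2(11) = 76 — holds.
5. delta - alpha = 7 - 17 = -10, not -12 — fails.
6. gamma = 11, eta = 18; 11 < 18 — holds.
7. 3alpha + 2gamma = 3(17) + 2(11) = 73 — holds.
8. 11 mod 7 = 4 — holds.

Violated: 2 and 5.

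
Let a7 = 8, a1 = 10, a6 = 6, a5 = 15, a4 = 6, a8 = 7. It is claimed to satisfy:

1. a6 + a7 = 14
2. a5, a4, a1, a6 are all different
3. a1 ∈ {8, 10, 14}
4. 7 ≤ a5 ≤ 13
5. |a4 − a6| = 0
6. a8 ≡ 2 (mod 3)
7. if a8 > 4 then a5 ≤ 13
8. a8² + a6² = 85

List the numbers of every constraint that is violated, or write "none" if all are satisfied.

The assignment fails constraints 2, 4, 6, 7.

1. a6 + a7 = 6 + 8 = 14  holds
2. a4 = a6 = 6, not all different  fails
3. a1 = 10 is in {8, 10, 14}  holds
4. a5 = 15 is outside [7, 13]  fails
5. |6 − 6| = 0  holds
6. 7 mod 3 = 1, not 2  fails
7. a8 = 7 > 4, so we need a5 ≤ 13; but a5 = 15 > 13  fails
8. a8² + a6² = 7² + 6² = 49 + 36 = 85  holds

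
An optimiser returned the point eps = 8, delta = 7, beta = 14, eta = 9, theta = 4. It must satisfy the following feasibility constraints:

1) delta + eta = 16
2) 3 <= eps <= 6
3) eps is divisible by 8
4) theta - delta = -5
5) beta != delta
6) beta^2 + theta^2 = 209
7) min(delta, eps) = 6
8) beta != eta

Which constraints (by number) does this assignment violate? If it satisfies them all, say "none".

The assignment fails constraints 2, 4, 6, and 7.

1) delta + eta = 7 + 9 = 16 — satisfied.
2) eps = 8 is outside [3, 6] — violated.
3) 8 / 8 = 1, so 8 divides 8 — satisfied.
4) theta - delta = 4 - 7 = -3, not -5 — violated.
5) beta = 14, delta = 7; distinct — satisfied.
6) beta^2 + theta^2 = 14^2 + 4^2 = 196 + 16 = 212, not 209 — violated.
7) min(7, 8) = 7, not 6 — violated.
8) beta = 14, eta = 9; distinct — satisfied.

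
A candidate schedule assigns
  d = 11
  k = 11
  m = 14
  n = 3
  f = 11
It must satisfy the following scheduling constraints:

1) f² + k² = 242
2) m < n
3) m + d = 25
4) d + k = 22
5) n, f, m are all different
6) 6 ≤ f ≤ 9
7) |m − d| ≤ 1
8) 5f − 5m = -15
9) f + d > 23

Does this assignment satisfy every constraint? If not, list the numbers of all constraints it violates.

1) f² + k² = 11² + 11² = 121 + 121 = 242  yes
2) m = 14, n = 3; 14 ≥ 3 (want <)  no
3) m + d = 14 + 11 = 25  yes
4) d + k = 11 + 11 = 22  yes
5) values 3, 11, 14 are pairwise distinct  yes
6) f = 11 is outside [6, 9]  no
7) |14 − 11| = 3; 3 > 1, exceeds bound 1  no
8) 5f − 5m = 5(11) − 5(14) = -15  yes
9) f + d = 11 + 11 = 22; 22 ≤ 23, bound 23 not met  no

Violated: 2, 6, 7, 9.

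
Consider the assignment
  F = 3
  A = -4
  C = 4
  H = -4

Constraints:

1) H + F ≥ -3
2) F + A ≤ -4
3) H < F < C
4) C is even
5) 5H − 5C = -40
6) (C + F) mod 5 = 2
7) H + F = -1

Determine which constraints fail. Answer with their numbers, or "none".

No — constraint 2 is not satisfied.

1) H + F = -4 + 3 = -1; -1 ≥ -3  OK
2) F + A = 3 + (-4) = -1; -1 > -4, bound -4 not met  FAIL
3) values -4 < 3 < 4  OK
4) C = 4 is even  OK
5) 5H − 5C = 5(-4) − 5(4) = -40  OK
6) C + F = 7; 7 mod 5 = 2  OK
7) H + F = -4 + 3 = -1  OK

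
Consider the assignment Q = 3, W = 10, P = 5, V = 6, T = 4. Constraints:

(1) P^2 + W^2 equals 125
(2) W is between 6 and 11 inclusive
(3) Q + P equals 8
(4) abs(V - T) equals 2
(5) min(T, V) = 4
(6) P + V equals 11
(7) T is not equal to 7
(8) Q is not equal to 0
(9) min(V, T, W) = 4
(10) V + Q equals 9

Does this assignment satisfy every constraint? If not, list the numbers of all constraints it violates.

None — every constraint holds.

(1) P^2 + W^2 = 5^2 + 10^2 = 25 + 100 = 125 — OK.
(2) W = 10 lies in [6, 11] — OK.
(3) Q + P = 3 + 5 = 8 — OK.
(4) abs(6 - 4) = 2 — OK.
(5) min(4, 6) = 4 — OK.
(6) P + V = 5 + 6 = 11 — OK.
(7) T = 4, and 4 ≠ 7 — OK.
(8) Q = 3, and 3 ≠ 0 — OK.
(9) min(6, 4, 10) = 4 — OK.
(10) V + Q = 6 + 3 = 9 — OK.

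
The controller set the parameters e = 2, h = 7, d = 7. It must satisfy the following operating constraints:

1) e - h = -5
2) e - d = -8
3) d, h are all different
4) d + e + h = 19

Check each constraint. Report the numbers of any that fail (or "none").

Constraints 2, 3, and 4 are violated.

1) e - h = 2 - 7 = -5  ✓
2) e - d = 2 - 7 = -5, not -8  ✗
3) d = h = 7, not all different  ✗
4) d + e + h = 7 + 2 + 7 = 16, not 19  ✗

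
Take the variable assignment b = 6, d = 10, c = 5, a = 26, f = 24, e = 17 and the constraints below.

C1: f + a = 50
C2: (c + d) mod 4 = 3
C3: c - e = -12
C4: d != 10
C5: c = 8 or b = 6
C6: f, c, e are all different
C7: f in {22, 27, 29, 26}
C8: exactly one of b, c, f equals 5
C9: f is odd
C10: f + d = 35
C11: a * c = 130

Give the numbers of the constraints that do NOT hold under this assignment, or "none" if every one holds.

C1: f + a = 24 + 26 = 50  OK
C2: c + d = 15; 15 mod 4 = 3  OK
C3: c - e = 5 - 17 = -12  OK
C4: d = 10, but 10 is required to differ  FAIL
C5: c = 5 ≠ 8, but b = 6 = 6 (second disjunct)  OK
C6: values 24, 5, 17 are pairwise distinct  OK
C7: f = 24 is not in {22, 27, 29, 26}  FAIL
C8: b=6, c=5, f=24; 1 of them equals 5  OK
C9: f = 24 is even  FAIL
C10: f + d = 24 + 10 = 34, not 35  FAIL
C11: a * c = 26 * 5 = 130  OK

Constraints 4, 7, 9, 10 do not hold.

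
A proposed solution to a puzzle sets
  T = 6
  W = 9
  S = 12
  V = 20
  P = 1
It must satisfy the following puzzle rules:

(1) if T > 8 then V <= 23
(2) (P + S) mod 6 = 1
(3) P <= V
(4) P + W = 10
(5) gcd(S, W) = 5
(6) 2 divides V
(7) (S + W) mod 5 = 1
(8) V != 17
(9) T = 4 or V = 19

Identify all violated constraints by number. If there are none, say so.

(1) T = 6, not > 8; antecedent false, conditional vacuously true  ✓
(2) P + S = 13; 13 mod 6 = 1  ✓
(3) P = 1, V = 20; 1 ≤ 20  ✓
(4) P + W = 1 + 9 = 10  ✓
(5) gcd(12, 9) = 3, not 5  ✗
(6) 20 / 2 = 10, so 2 divides 20  ✓
(7) S + W = 21; 21 mod 5 = 1  ✓
(8) V = 20, and 20 ≠ 17  ✓
(9) T = 6 ≠ 4 and V = 20 ≠ 19; both disjuncts false  ✗

No — constraints 5 and 9 are not satisfied.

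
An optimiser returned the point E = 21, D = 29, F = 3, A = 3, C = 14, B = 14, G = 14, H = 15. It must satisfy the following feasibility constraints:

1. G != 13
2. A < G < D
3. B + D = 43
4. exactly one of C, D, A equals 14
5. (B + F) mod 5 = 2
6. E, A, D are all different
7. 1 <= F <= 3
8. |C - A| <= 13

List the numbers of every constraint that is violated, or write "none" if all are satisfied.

The assignment satisfies every constraint.

1. G = 14, and 14 ≠ 13  holds
2. values 3 < 14 < 29  holds
3. B + D = 14 + 29 = 43  holds
4. C=14, D=29, A=3; 1 of them equals 14  holds
5. B + F = 17; 17 mod 5 = 2  holds
6. values 21, 3, 29 are pairwise distinct  holds
7. F = 3 lies in [1, 3]  holds
8. |14 - 3| = 11; 11 ≤ 13  holds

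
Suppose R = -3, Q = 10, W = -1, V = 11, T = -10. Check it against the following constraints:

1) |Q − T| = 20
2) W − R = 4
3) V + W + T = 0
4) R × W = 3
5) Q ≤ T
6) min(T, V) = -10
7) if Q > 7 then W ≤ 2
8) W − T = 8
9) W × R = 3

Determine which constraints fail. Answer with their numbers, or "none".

1) |10 − (-10)| = 20 — holds.
2) W − R = -1 − (-3) = 2, not 4 — fails.
3) V + W + T = 11 + (-1) + (-10) = 0 — holds.
4) R × W = -3 × (-1) = 3 — holds.
5) Q = 10, T = -10; 10 > -10 (want ≤) — fails.
6) min(-10, 11) = -10 — holds.
7) Q = 10 > 7, so we need W ≤ 2; W = -1 ≤ 2 — holds.
8) W − T = -1 − (-10) = 9, not 8 — fails.
9) W × R = -1 × (-3) = 3 — holds.

Violated: 2, 5, and 8.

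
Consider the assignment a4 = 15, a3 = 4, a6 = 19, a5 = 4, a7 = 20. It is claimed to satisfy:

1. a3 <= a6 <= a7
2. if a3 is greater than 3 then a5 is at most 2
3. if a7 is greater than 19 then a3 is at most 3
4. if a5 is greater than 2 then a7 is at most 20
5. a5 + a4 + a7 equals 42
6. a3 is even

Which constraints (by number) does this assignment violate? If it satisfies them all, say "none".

1. values 4 <= 19 <= 20  ✔
2. a3 = 4 > 3, so we need a5 ≤ 2; but a5 = 4 > 2  ✘
3. a7 = 20 > 19, so we need a3 ≤ 3; but a3 = 4 > 3  ✘
4. a5 = 4 > 2, so we need a7 ≤ 20; a7 = 20 ≤ 20  ✔
5. a5 + a4 + a7 = 4 + 15 + 20 = 39, not 42  ✘
6. a3 = 4 is even  ✔

The assignment fails constraints 2, 3, and 5.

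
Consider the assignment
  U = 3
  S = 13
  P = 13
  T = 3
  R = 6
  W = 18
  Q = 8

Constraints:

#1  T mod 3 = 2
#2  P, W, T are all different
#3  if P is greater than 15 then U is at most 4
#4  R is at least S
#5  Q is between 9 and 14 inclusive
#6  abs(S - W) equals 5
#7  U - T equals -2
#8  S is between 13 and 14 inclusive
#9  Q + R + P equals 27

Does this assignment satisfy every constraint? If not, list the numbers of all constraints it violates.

Constraints 1, 4, 5, and 7 are violated.

#1 3 mod 3 = 0, not 2 — violated.
#2 values 13, 18, 3 are pairwise distinct — OK.
#3 P = 13, not > 15; antecedent false, conditional vacuously true — OK.
#4 R = 6, S = 13; 6 < 13 (want ≥) — violated.
#5 Q = 8 is outside [9, 14] — violated.
#6 abs(13 - 18) = 5 — OK.
#7 U - T = 3 - 3 = 0, not -2 — violated.
#8 S = 13 lies in [13, 14] — OK.
#9 Q + R + P = 8 + 6 + 13 = 27 — OK.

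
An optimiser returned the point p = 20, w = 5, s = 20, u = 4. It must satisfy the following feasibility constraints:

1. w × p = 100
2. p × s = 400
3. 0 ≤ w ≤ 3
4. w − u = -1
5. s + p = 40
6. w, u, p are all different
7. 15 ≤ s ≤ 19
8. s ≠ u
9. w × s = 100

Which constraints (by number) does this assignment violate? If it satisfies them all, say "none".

The assignment fails constraints 3, 4, and 7.

1. w × p = 5 × 20 = 100 — OK.
2. p × s = 20 × 20 = 400 — OK.
3. w = 5 is outside [0, 3] — violated.
4. w − u = 5 − 4 = 1, not -1 — violated.
5. s + p = 20 + 20 = 40 — OK.
6. values 5, 4, 20 are pairwise distinct — OK.
7. s = 20 is outside [15, 19] — violated.
8. s = 20, u = 4; distinct — OK.
9. w × s = 5 × 20 = 100 — OK.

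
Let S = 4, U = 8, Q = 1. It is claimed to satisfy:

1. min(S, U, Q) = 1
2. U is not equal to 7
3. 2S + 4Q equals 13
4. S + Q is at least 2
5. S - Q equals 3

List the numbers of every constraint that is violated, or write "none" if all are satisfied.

Constraint 3 is violated.

1. min(4, 8, 1) = 1 — holds.
2. U = 8, and 8 ≠ 7 — holds.
3. 2S + 4Q = 2(4) + 4(1) = 12, not 13 — does not hold.
4. S + Q = 4 + 1 = 5; 5 ≥ 2 — holds.
5. S - Q = 4 - 1 = 3 — holds.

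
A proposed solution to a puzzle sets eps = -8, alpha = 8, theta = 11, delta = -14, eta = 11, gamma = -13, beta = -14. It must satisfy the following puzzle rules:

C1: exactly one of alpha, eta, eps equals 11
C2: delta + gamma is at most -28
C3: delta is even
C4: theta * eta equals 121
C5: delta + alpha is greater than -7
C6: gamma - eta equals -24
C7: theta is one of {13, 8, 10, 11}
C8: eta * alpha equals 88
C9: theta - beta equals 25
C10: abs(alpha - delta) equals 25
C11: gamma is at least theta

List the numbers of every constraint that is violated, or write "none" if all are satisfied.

Constraints 2, 10, and 11 are violated.

C1: alpha=8, eta=11, eps=-8; 1 of them equals 11 — OK.
C2: delta + gamma = -14 + (-13) = -27; -27 > -28, bound -28 not met — violated.
C3: delta = -14 is even — OK.
C4: theta * eta = 11 * 11 = 121 — OK.
C5: delta + alpha = -14 + 8 = -6; -6 > -7 — OK.
C6: gamma - eta = -13 - 11 = -24 — OK.
C7: theta = 11 is in {13, 8, 10, 11} — OK.
C8: eta * alpha = 11 * 8 = 88 — OK.
C9: theta - beta = 11 - (-14) = 25 — OK.
C10: abs(8 - (-14)) = 22, not 25 — violated.
C11: gamma = -13, theta = 11; -13 < 11 (want ≥) — violated.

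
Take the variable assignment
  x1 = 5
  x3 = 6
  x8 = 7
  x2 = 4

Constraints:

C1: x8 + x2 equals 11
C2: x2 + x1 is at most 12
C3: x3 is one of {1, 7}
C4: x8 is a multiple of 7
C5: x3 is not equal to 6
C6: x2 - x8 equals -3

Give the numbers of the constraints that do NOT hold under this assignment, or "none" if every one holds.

C1: x8 + x2 = 7 + 4 = 11  holds
C2: x2 + x1 = 4 + 5 = 9; 9 ≤ 12  holds
C3: x3 = 6 is not in {1, 7}  fails
C4: 7 / 7 = 1, so 7 divides 7  holds
C5: x3 = 6, but 6 is required to differ  fails
C6: x2 - x8 = 4 - 7 = -3  holds

No — constraints 3, 5 are not satisfied.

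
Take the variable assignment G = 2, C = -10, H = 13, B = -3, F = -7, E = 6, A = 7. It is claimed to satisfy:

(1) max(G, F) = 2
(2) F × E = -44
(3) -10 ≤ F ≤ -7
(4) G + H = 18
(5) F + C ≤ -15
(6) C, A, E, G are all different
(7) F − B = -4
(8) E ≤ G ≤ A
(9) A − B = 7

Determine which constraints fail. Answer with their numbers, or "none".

Constraints 2, 4, 8, and 9 do not hold.

(1) max(2, -7) = 2 — satisfied.
(2) F × E = -7 × 6 = -42, not -44 — violated.
(3) F = -7 lies in [-10, -7] — satisfied.
(4) G + H = 2 + 13 = 15, not 18 — violated.
(5) F + C = -7 + (-10) = -17; -17 ≤ -15 — satisfied.
(6) values -10, 7, 6, 2 are pairwise distinct — satisfied.
(7) F − B = -7 − (-3) = -4 — satisfied.
(8) values 6, 2, 7; E = 6 is not ≤ G = 2 — violated.
(9) A − B = 7 − (-3) = 10, not 7 — violated.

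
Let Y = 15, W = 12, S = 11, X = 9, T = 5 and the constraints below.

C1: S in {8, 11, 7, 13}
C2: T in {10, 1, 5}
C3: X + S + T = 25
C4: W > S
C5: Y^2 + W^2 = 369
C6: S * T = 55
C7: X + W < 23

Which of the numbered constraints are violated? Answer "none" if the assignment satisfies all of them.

All constraints are satisfied.

C1: S = 11 is in {8, 11, 7, 13} — satisfied.
C2: T = 5 is in {10, 1, 5} — satisfied.
C3: X + S + T = 9 + 11 + 5 = 25 — satisfied.
C4: W = 12, S = 11; 12 > 11 — satisfied.
C5: Y^2 + W^2 = 15^2 + 12^2 = 225 + 144 = 369 — satisfied.
C6: S * T = 11 * 5 = 55 — satisfied.
C7: X + W = 9 + 12 = 21; 21 < 23 — satisfied.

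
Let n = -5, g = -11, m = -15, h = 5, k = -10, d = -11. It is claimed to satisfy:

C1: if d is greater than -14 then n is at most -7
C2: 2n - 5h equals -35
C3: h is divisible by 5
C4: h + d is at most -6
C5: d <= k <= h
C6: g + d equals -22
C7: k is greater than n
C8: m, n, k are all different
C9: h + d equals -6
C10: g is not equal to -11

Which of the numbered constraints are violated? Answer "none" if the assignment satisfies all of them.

Constraints 1, 7, 10 do not hold.

C1: d = -11 > -14, so we need n ≤ -7; but n = -5 > -7  ✗
C2: 2n - 5h = 2(-5) - 5(5) = -35  ✓
C3: 5 / 5 = 1, so 5 divides 5  ✓
C4: h + d = 5 + (-11) = -6; -6 ≤ -6  ✓
C5: values -11 <= -10 <= 5  ✓
C6: g + d = -11 + (-11) = -22  ✓
C7: k = -10, n = -5; -10 ≤ -5 (want >)  ✗
C8: values -15, -5, -10 are pairwise distinct  ✓
C9: h + d = 5 + (-11) = -6  ✓
C10: g = -11, but -11 is required to differ  ✗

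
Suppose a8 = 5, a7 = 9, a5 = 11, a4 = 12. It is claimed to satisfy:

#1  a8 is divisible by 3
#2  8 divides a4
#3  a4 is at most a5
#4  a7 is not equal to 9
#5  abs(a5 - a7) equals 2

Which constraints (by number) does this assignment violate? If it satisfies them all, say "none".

Violated: 1, 2, 3, and 4.

#1 5 = 3*1 + 2, so 3 does not divide 5 — fails.
#2 12 = 8*1 + 4, so 8 does not divide 12 — fails.
#3 a4 = 12, a5 = 11; 12 > 11 (want ≤) — fails.
#4 a7 = 9, but 9 is required to differ — fails.
#5 abs(11 - 9) = 2 — holds.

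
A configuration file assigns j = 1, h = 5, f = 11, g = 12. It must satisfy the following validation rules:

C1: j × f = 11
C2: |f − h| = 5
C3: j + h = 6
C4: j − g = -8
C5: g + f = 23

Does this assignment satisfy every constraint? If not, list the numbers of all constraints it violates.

C1: j × f = 1 × 11 = 11  OK
C2: |11 − 5| = 6, not 5  FAIL
C3: j + h = 1 + 5 = 6  OK
C4: j − g = 1 − 12 = -11, not -8  FAIL
C5: g + f = 12 + 11 = 23  OK

The assignment fails constraints 2 and 4.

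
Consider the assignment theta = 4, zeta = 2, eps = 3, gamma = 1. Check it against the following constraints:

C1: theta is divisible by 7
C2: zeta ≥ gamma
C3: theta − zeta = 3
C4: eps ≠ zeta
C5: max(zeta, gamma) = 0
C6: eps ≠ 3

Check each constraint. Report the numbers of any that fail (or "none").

C1: 4 = 7×0 + 4, so 7 does not divide 4 — fails.
C2: zeta = 2, gamma = 1; 2 ≥ 1 — holds.
C3: theta − zeta = 4 − 2 = 2, not 3 — fails.
C4: eps = 3, zeta = 2; distinct — holds.
C5: max(2, 1) = 2, not 0 — fails.
C6: eps = 3, but 3 is required to differ — fails.

Constraints 1, 3, 5, and 6 do not hold.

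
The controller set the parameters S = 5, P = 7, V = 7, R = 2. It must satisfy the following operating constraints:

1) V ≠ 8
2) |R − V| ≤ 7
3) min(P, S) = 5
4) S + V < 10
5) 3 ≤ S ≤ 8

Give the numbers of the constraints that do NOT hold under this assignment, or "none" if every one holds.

Constraint 4 does not hold.

1) V = 7, and 7 ≠ 8 — holds.
2) |2 − 7| = 5; 5 ≤ 7 — holds.
3) min(7, 5) = 5 — holds.
4) S + V = 5 + 7 = 12; 12 ≥ 10, bound 10 not met — fails.
5) S = 5 lies in [3, 8] — holds.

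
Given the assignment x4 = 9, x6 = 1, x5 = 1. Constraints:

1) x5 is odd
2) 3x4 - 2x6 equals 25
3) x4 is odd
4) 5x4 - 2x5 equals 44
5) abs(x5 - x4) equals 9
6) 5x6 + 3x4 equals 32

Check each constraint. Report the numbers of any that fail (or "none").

The assignment fails constraints 4 and 5.

1) x5 = 1 is odd — holds.
2) 3x4 - 2x6 = 3(9) - 2(1) = 25 — holds.
3) x4 = 9 is odd — holds.
4) 5x4 - 2x5 = 5(9) - 2(1) = 43, not 44 — fails.
5) abs(1 - 9) = 8, not 9 — fails.
6) 5x6 + 3x4 = 5(1) + 3(9) = 32 — holds.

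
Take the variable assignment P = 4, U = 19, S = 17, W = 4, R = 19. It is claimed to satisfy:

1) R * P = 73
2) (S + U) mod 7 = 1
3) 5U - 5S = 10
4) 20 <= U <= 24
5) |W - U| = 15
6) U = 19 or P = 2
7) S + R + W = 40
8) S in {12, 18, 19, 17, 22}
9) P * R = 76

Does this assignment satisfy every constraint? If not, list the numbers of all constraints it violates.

1) R * P = 19 * 4 = 76, not 73  false
2) S + U = 36; 36 mod 7 = 1  true
3) 5U - 5S = 5(19) - 5(17) = 10  true
4) U = 19 is outside [20, 24]  false
5) |4 - 19| = 15  true
6) U = 19 = 19 (first disjunct)  true
7) S + R + W = 17 + 19 + 4 = 40  true
8) S = 17 is in {12, 18, 19, 17, 22}  true
9) P * R = 4 * 19 = 76  true

Violated: 1 and 4.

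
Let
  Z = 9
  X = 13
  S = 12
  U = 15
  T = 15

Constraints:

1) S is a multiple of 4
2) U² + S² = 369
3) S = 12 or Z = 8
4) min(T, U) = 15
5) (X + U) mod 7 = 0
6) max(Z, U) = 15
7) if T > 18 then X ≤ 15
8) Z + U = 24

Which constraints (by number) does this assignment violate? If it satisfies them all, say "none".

1) 12 / 4 = 3, so 4 divides 12 — holds.
2) U² + S² = 15² + 12² = 225 + 144 = 369 — holds.
3) S = 12 = 12 (first disjunct) — holds.
4) min(15, 15) = 15 — holds.
5) X + U = 28; 28 mod 7 = 0 — holds.
6) max(9, 15) = 15 — holds.
7) T = 15, not > 18; antecedent false, conditional vacuously true — holds.
8) Z + U = 9 + 15 = 24 — holds.

The assignment satisfies every constraint.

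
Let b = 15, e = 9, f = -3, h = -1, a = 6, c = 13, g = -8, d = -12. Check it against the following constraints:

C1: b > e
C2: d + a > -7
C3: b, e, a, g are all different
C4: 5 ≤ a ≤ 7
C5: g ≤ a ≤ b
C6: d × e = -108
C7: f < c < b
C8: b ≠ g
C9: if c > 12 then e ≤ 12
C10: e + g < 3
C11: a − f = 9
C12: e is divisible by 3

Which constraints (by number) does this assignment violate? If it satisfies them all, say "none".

The assignment satisfies every constraint.

C1: b = 15, e = 9; 15 > 9  ✓
C2: d + a = -12 + 6 = -6; -6 > -7  ✓
C3: values 15, 9, 6, -8 are pairwise distinct  ✓
C4: a = 6 lies in [5, 7]  ✓
C5: values -8 ≤ 6 ≤ 15  ✓
C6: d × e = -12 × 9 = -108  ✓
C7: values -3 < 13 < 15  ✓
C8: b = 15, g = -8; distinct  ✓
C9: c = 13 > 12, so we need e ≤ 12; e = 9 ≤ 12  ✓
C10: e + g = 9 + (-8) = 1; 1 < 3  ✓
C11: a − f = 6 − (-3) = 9  ✓
C12: 9 / 3 = 3, so 3 divides 9  ✓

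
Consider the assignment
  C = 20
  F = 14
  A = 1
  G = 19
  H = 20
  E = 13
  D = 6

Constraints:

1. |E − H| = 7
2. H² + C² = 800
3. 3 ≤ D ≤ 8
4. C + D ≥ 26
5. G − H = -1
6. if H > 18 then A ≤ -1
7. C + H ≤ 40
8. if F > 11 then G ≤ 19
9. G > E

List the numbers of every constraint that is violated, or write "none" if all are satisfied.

1. |13 − 20| = 7  holds
2. H² + C² = 20² + 20² = 400 + 400 = 800  holds
3. D = 6 lies in [3, 8]  holds
4. C + D = 20 + 6 = 26; 26 ≥ 26  holds
5. G − H = 19 − 20 = -1  holds
6. H = 20 > 18, so we need A ≤ -1; but A = 1 > -1  fails
7. C + H = 20 + 20 = 40; 40 ≤ 40  holds
8. F = 14 > 11, so we need G ≤ 19; G = 19 ≤ 19  holds
9. G = 19, E = 13; 19 > 13  holds

The assignment fails constraint 6.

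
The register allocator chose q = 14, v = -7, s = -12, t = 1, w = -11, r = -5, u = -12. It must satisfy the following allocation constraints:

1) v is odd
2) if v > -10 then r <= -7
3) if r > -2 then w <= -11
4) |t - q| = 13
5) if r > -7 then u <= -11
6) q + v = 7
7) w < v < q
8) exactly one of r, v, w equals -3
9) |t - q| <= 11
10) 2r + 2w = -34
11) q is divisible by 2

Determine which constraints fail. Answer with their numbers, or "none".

1) v = -7 is odd  ✓
2) v = -7 > -10, so we need r ≤ -7; but r = -5 > -7  ✗
3) r = -5, not > -2; antecedent false, conditional vacuously true  ✓
4) |1 - 14| = 13  ✓
5) r = -5 > -7, so we need u ≤ -11; u = -12 ≤ -11  ✓
6) q + v = 14 + (-7) = 7  ✓
7) values -11 < -7 < 14  ✓
8) r=-5, v=-7, w=-11; 0 of them equal -3, not exactly one  ✗
9) |1 - 14| = 13; 13 > 11, exceeds bound 11  ✗
10) 2r + 2w = 2(-5) + 2(-11) = -32, not -34  ✗
11) 14 / 2 = 7, so 2 divides 14  ✓

No — constraints 2, 8, 9, 10 are not satisfied.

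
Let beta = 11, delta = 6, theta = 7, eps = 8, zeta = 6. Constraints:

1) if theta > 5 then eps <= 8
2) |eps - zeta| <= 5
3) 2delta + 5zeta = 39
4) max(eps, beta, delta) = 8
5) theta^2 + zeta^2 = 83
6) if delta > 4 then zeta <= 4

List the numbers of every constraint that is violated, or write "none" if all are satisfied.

Constraints 3, 4, 5, and 6 are violated.

1) theta = 7 > 5, so we need eps ≤ 8; eps = 8 ≤ 8 — holds.
2) |8 - 6| = 2; 2 ≤ 5 — holds.
3) 2delta + 5zeta = 2(6) + 5(6) = 42, not 39 — fails.
4) max(8, 11, 6) = 11, not 8 — fails.
5) theta^2 + zeta^2 = 7^2 + 6^2 = 49 + 36 = 85, not 83 — fails.
6) delta = 6 > 4, so we need zeta ≤ 4; but zeta = 6 > 4 — fails.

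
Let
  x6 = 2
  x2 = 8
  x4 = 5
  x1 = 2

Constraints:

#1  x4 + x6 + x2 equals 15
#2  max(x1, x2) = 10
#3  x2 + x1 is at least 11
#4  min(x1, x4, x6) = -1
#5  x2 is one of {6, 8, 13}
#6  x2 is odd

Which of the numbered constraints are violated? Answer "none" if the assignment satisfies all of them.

The assignment fails constraints 2, 3, 4, 6.

#1 x4 + x6 + x2 = 5 + 2 + 8 = 15 — holds.
#2 max(2, 8) = 8, not 10 — fails.
#3 x2 + x1 = 8 + 2 = 10; 10 < 11, bound 11 not met — fails.
#4 min(2, 5, 2) = 2, not -1 — fails.
#5 x2 = 8 is in {6, 8, 13} — holds.
#6 x2 = 8 is even — fails.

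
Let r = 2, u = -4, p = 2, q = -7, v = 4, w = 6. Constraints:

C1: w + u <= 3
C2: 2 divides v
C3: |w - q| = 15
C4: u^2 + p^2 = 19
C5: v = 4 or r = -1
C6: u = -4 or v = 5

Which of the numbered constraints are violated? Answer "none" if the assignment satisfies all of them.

The assignment fails constraints 3 and 4.

C1: w + u = 6 + (-4) = 2; 2 ≤ 3  yes
C2: 4 / 2 = 2, so 2 divides 4  yes
C3: |6 - (-7)| = 13, not 15  no
C4: u^2 + p^2 = (-4)^2 + 2^2 = 16 + 4 = 20, not 19  no
C5: v = 4 = 4 (first disjunct)  yes
C6: u = -4 = -4 (first disjunct)  yes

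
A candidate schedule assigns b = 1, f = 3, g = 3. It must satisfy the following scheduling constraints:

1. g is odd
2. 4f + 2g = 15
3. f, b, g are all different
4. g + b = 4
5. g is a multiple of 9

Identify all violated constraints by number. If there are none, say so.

The assignment fails constraints 2, 3, and 5.

1. g = 3 is odd — holds.
2. 4f + 2g = 4(3) + 2(3) = 18, not 15 — fails.
3. f = g = 3, not all different — fails.
4. g + b = 3 + 1 = 4 — holds.
5. 3 = 9*0 + 3, so 9 does not divide 3 — fails.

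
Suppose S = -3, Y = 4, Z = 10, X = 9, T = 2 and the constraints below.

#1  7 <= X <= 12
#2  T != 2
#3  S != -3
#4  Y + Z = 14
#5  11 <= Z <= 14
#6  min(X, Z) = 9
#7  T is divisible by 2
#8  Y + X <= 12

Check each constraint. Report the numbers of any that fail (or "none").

Constraints 2, 3, 5, and 8 are violated.

#1 X = 9 lies in [7, 12]  yes
#2 T = 2, but 2 is required to differ  no
#3 S = -3, but -3 is required to differ  no
#4 Y + Z = 4 + 10 = 14  yes
#5 Z = 10 is outside [11, 14]  no
#6 min(9, 10) = 9  yes
#7 2 / 2 = 1, so 2 divides 2  yes
#8 Y + X = 4 + 9 = 13; 13 > 12, bound 12 not met  no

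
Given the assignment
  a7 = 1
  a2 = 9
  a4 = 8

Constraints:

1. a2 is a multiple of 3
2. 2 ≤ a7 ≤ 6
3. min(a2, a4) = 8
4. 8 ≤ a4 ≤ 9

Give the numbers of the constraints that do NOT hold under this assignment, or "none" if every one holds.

Constraint 2 does not hold.

1. 9 / 3 = 3, so 3 divides 9  ✔
2. a7 = 1 is outside [2, 6]  ✘
3. min(9, 8) = 8  ✔
4. a4 = 8 lies in [8, 9]  ✔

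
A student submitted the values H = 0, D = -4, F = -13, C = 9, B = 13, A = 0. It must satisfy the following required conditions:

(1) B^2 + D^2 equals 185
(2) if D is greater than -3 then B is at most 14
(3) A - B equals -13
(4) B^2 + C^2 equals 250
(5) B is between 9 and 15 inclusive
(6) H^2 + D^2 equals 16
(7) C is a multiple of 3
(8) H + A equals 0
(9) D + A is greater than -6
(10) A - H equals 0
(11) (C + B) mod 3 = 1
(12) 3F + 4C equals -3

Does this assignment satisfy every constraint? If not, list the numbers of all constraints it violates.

(1) B^2 + D^2 = 13^2 + (-4)^2 = 169 + 16 = 185 — satisfied.
(2) D = -4, not > -3; antecedent false, conditional vacuously true — satisfied.
(3) A - B = 0 - 13 = -13 — satisfied.
(4) B^2 + C^2 = 13^2 + 9^2 = 169 + 81 = 250 — satisfied.
(5) B = 13 lies in [9, 15] — satisfied.
(6) H^2 + D^2 = 0^2 + (-4)^2 = 0 + 16 = 16 — satisfied.
(7) 9 / 3 = 3, so 3 divides 9 — satisfied.
(8) H + A = 0 + 0 = 0 — satisfied.
(9) D + A = -4 + 0 = -4; -4 > -6 — satisfied.
(10) A - H = 0 - 0 = 0 — satisfied.
(11) C + B = 22; 22 mod 3 = 1 — satisfied.
(12) 3F + 4C = 3(-13) + 4(9) = -3 — satisfied.

All constraints are satisfied.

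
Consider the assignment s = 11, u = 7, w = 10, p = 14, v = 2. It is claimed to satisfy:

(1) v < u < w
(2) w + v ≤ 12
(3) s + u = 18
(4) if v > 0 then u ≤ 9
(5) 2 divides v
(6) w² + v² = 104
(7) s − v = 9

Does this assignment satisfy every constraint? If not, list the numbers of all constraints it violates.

All constraints are satisfied.

(1) values 2 < 7 < 10 — holds.
(2) w + v = 10 + 2 = 12; 12 ≤ 12 — holds.
(3) s + u = 11 + 7 = 18 — holds.
(4) v = 2 > 0, so we need u ≤ 9; u = 7 ≤ 9 — holds.
(5) 2 / 2 = 1, so 2 divides 2 — holds.
(6) w² + v² = 10² + 2² = 100 + 4 = 104 — holds.
(7) s − v = 11 − 2 = 9 — holds.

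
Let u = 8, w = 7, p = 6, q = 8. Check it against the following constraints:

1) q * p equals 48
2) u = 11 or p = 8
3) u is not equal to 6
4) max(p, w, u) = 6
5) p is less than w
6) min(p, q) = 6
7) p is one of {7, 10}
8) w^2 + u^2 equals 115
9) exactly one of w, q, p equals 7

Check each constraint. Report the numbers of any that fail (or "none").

1) q * p = 8 * 6 = 48  yes
2) u = 8 ≠ 11 and p = 6 ≠ 8; both disjuncts false  no
3) u = 8, and 8 ≠ 6  yes
4) max(6, 7, 8) = 8, not 6  no
5) p = 6, w = 7; 6 < 7  yes
6) min(6, 8) = 6  yes
7) p = 6 is not in {7, 10}  no
8) w^2 + u^2 = 7^2 + 8^2 = 49 + 64 = 113, not 115  no
9) w=7, q=8, p=6; 1 of them equals 7  yes

The assignment fails constraints 2, 4, 7, 8.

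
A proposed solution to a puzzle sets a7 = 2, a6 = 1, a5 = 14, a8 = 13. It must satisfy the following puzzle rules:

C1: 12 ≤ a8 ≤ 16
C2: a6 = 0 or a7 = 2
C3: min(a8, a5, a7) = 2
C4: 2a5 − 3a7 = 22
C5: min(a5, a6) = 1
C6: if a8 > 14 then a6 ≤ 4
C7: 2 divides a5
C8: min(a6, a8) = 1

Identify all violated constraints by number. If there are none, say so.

No violations.

C1: a8 = 13 lies in [12, 16]  holds
C2: a6 = 1 ≠ 0, but a7 = 2 = 2 (second disjunct)  holds
C3: min(13, 14, 2) = 2  holds
C4: 2a5 − 3a7 = 2(14) − 3(2) = 22  holds
C5: min(14, 1) = 1  holds
C6: a8 = 13, not > 14; antecedent false, conditional vacuously true  holds
C7: 14 / 2 = 7, so 2 divides 14  holds
C8: min(1, 13) = 1  holds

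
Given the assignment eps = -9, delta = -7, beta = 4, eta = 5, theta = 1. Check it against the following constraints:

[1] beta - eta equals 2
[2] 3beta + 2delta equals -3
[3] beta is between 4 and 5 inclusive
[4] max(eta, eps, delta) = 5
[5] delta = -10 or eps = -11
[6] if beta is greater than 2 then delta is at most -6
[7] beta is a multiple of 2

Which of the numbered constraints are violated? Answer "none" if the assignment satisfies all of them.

Constraints 1, 2, and 5 are violated.

[1] beta - eta = 4 - 5 = -1, not 2 — violated.
[2] 3beta + 2delta = 3(4) + 2(-7) = -2, not -3 — violated.
[3] beta = 4 lies in [4, 5] — satisfied.
[4] max(5, -9, -7) = 5 — satisfied.
[5] delta = -7 ≠ -10 and eps = -9 ≠ -11; both disjuncts false — violated.
[6] beta = 4 > 2, so we need delta ≤ -6; delta = -7 ≤ -6 — satisfied.
[7] 4 / 2 = 2, so 2 divides 4 — satisfied.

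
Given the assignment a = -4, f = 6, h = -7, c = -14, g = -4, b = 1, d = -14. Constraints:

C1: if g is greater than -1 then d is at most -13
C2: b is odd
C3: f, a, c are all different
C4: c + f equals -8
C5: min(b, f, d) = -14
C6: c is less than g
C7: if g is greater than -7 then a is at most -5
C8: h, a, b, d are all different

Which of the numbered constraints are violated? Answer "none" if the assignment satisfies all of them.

C1: g = -4, not > -1; antecedent false, conditional vacuously true — holds.
C2: b = 1 is odd — holds.
C3: values 6, -4, -14 are pairwise distinct — holds.
C4: c + f = -14 + 6 = -8 — holds.
C5: min(1, 6, -14) = -14 — holds.
C6: c = -14, g = -4; -14 < -4 — holds.
C7: g = -4 > -7, so we need a ≤ -5; but a = -4 > -5 — does not hold.
C8: values -7, -4, 1, -14 are pairwise distinct — holds.

The assignment fails constraint 7.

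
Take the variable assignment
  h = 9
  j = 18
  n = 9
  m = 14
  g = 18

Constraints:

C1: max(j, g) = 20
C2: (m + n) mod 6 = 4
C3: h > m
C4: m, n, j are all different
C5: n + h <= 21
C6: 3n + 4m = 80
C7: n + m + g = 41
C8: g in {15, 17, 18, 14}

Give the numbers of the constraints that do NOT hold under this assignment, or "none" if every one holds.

No — constraints 1, 2, 3, and 6 are not satisfied.

C1: max(18, 18) = 18, not 20 — violated.
C2: m + n = 23; 23 mod 6 = 5, not 4 — violated.
C3: h = 9, m = 14; 9 ≤ 14 (want >) — violated.
C4: values 14, 9, 18 are pairwise distinct — satisfied.
C5: n + h = 9 + 9 = 18; 18 ≤ 21 — satisfied.
C6: 3n + 4m = 3(9) + 4(14) = 83, not 80 — violated.
C7: n + m + g = 9 + 14 + 18 = 41 — satisfied.
C8: g = 18 is in {15, 17, 18, 14} — satisfied.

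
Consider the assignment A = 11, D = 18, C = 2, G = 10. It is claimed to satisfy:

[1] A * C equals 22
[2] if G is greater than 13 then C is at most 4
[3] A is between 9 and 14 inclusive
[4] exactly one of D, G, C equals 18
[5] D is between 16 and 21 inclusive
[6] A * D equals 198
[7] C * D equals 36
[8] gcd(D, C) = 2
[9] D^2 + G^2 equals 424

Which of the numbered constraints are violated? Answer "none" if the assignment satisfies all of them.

Yes — all constraints hold.

[1] A * C = 11 * 2 = 22 — holds.
[2] G = 10, not > 13; antecedent false, conditional vacuously true — holds.
[3] A = 11 lies in [9, 14] — holds.
[4] D=18, G=10, C=2; 1 of them equals 18 — holds.
[5] D = 18 lies in [16, 21] — holds.
[6] A * D = 11 * 18 = 198 — holds.
[7] C * D = 2 * 18 = 36 — holds.
[8] gcd(18, 2) = 2 — holds.
[9] D^2 + G^2 = 18^2 + 10^2 = 324 + 100 = 424 — holds.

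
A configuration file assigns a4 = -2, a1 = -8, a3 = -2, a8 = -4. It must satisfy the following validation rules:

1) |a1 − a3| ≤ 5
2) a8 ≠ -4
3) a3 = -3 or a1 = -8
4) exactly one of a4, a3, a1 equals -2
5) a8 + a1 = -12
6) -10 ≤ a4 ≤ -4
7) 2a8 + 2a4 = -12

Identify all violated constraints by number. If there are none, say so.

Violated: 1, 2, 4, 6.

1) |-8 − (-2)| = 6; 6 > 5, exceeds bound 5 — violated.
2) a8 = -4, but -4 is required to differ — violated.
3) a3 = -2 ≠ -3, but a1 = -8 = -8 (second disjunct) — OK.
4) a4=-2, a3=-2, a1=-8; 2 of them equal -2, not exactly one — violated.
5) a8 + a1 = -4 + (-8) = -12 — OK.
6) a4 = -2 is outside [-10, -4] — violated.
7) 2a8 + 2a4 = 2(-4) + 2(-2) = -12 — OK.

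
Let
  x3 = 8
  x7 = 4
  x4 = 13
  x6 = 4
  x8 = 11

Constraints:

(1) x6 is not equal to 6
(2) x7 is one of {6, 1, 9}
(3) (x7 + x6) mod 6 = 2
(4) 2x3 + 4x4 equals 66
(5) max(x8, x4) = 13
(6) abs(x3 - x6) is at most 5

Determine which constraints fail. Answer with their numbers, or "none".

Constraints 2, 4 are violated.

(1) x6 = 4, and 4 ≠ 6  true
(2) x7 = 4 is not in {6, 1, 9}  false
(3) x7 + x6 = 8; 8 mod 6 = 2  true
(4) 2x3 + 4x4 = 2(8) + 4(13) = 68, not 66  false
(5) max(11, 13) = 13  true
(6) abs(8 - 4) = 4; 4 ≤ 5  true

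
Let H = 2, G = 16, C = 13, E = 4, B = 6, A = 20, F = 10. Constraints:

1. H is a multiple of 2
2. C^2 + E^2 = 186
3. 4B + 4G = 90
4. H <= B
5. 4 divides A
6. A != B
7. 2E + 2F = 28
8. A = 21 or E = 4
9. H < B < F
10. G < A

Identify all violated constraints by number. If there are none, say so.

Constraints 2, 3 are violated.

1. 2 / 2 = 1, so 2 divides 2 — holds.
2. C^2 + E^2 = 13^2 + 4^2 = 169 + 16 = 185, not 186 — does not hold.
3. 4B + 4G = 4(6) + 4(16) = 88, not 90 — does not hold.
4. H = 2, B = 6; 2 ≤ 6 — holds.
5. 20 / 4 = 5, so 4 divides 20 — holds.
6. A = 20, B = 6; distinct — holds.
7. 2E + 2F = 2(4) + 2(10) = 28 — holds.
8. A = 20 ≠ 21, but E = 4 = 4 (second disjunct) — holds.
9. values 2 < 6 < 10 — holds.
10. G = 16, A = 20; 16 < 20 — holds.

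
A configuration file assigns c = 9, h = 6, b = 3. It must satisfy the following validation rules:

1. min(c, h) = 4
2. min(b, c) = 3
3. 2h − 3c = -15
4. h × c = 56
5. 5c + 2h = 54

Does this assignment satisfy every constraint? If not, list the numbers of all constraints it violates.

1. min(9, 6) = 6, not 4 — violated.
2. min(3, 9) = 3 — OK.
3. 2h − 3c = 2(6) − 3(9) = -15 — OK.
4. h × c = 6 × 9 = 54, not 56 — violated.
5. 5c + 2h = 5(9) + 2(6) = 57, not 54 — violated.

Constraints 1, 4, 5 do not hold.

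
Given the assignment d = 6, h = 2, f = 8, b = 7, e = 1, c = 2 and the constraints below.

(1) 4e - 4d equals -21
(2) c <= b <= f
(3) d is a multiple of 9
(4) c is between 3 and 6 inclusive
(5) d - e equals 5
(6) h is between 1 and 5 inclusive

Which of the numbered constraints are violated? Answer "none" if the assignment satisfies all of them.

(1) 4e - 4d = 4(1) - 4(6) = -20, not -21  ✗
(2) values 2 <= 7 <= 8  ✓
(3) 6 = 9*0 + 6, so 9 does not divide 6  ✗
(4) c = 2 is outside [3, 6]  ✗
(5) d - e = 6 - 1 = 5  ✓
(6) h = 2 lies in [1, 5]  ✓

The assignment fails constraints 1, 3, 4.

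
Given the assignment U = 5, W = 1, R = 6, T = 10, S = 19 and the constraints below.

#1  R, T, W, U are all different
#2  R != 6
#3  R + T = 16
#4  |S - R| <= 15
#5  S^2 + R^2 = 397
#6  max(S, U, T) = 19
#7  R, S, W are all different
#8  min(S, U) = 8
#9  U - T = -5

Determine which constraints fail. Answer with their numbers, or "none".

#1 values 6, 10, 1, 5 are pairwise distinct — satisfied.
#2 R = 6, but 6 is required to differ — violated.
#3 R + T = 6 + 10 = 16 — satisfied.
#4 |19 - 6| = 13; 13 ≤ 15 — satisfied.
#5 S^2 + R^2 = 19^2 + 6^2 = 361 + 36 = 397 — satisfied.
#6 max(19, 5, 10) = 19 — satisfied.
#7 values 6, 19, 1 are pairwise distinct — satisfied.
#8 min(19, 5) = 5, not 8 — violated.
#9 U - T = 5 - 10 = -5 — satisfied.

Violated: 2 and 8.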